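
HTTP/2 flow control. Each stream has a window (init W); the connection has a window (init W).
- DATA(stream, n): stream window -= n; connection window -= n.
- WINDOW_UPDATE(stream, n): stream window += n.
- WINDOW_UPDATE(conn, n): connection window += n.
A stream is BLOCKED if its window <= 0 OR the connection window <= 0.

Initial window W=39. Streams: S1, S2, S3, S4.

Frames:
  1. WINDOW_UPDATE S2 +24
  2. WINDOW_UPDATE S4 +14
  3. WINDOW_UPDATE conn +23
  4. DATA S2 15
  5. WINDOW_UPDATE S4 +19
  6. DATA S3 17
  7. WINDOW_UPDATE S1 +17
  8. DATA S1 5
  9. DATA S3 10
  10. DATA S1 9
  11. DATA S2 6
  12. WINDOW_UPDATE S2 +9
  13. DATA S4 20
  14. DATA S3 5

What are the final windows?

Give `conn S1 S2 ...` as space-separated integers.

Answer: -25 42 51 7 52

Derivation:
Op 1: conn=39 S1=39 S2=63 S3=39 S4=39 blocked=[]
Op 2: conn=39 S1=39 S2=63 S3=39 S4=53 blocked=[]
Op 3: conn=62 S1=39 S2=63 S3=39 S4=53 blocked=[]
Op 4: conn=47 S1=39 S2=48 S3=39 S4=53 blocked=[]
Op 5: conn=47 S1=39 S2=48 S3=39 S4=72 blocked=[]
Op 6: conn=30 S1=39 S2=48 S3=22 S4=72 blocked=[]
Op 7: conn=30 S1=56 S2=48 S3=22 S4=72 blocked=[]
Op 8: conn=25 S1=51 S2=48 S3=22 S4=72 blocked=[]
Op 9: conn=15 S1=51 S2=48 S3=12 S4=72 blocked=[]
Op 10: conn=6 S1=42 S2=48 S3=12 S4=72 blocked=[]
Op 11: conn=0 S1=42 S2=42 S3=12 S4=72 blocked=[1, 2, 3, 4]
Op 12: conn=0 S1=42 S2=51 S3=12 S4=72 blocked=[1, 2, 3, 4]
Op 13: conn=-20 S1=42 S2=51 S3=12 S4=52 blocked=[1, 2, 3, 4]
Op 14: conn=-25 S1=42 S2=51 S3=7 S4=52 blocked=[1, 2, 3, 4]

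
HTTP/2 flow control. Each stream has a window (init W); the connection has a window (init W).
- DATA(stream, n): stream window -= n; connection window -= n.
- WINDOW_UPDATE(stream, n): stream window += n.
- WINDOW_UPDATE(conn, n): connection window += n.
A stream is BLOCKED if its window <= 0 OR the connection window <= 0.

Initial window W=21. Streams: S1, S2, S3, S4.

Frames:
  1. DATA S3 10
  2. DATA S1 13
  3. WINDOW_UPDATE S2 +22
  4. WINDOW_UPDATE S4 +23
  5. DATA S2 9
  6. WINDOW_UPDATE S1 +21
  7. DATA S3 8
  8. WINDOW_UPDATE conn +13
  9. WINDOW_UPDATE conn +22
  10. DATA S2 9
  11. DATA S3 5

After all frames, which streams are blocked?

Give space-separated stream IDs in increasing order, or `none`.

Answer: S3

Derivation:
Op 1: conn=11 S1=21 S2=21 S3=11 S4=21 blocked=[]
Op 2: conn=-2 S1=8 S2=21 S3=11 S4=21 blocked=[1, 2, 3, 4]
Op 3: conn=-2 S1=8 S2=43 S3=11 S4=21 blocked=[1, 2, 3, 4]
Op 4: conn=-2 S1=8 S2=43 S3=11 S4=44 blocked=[1, 2, 3, 4]
Op 5: conn=-11 S1=8 S2=34 S3=11 S4=44 blocked=[1, 2, 3, 4]
Op 6: conn=-11 S1=29 S2=34 S3=11 S4=44 blocked=[1, 2, 3, 4]
Op 7: conn=-19 S1=29 S2=34 S3=3 S4=44 blocked=[1, 2, 3, 4]
Op 8: conn=-6 S1=29 S2=34 S3=3 S4=44 blocked=[1, 2, 3, 4]
Op 9: conn=16 S1=29 S2=34 S3=3 S4=44 blocked=[]
Op 10: conn=7 S1=29 S2=25 S3=3 S4=44 blocked=[]
Op 11: conn=2 S1=29 S2=25 S3=-2 S4=44 blocked=[3]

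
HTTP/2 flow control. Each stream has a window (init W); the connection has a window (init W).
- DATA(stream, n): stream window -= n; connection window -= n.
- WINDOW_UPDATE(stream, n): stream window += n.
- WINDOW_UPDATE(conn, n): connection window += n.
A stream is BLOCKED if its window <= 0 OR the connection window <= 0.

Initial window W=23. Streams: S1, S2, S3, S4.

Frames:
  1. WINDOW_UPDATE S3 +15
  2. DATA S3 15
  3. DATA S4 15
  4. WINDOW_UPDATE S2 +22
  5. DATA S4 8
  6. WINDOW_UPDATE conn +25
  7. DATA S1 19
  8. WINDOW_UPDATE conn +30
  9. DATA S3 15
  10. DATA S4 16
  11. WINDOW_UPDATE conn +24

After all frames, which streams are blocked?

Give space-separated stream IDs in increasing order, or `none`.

Op 1: conn=23 S1=23 S2=23 S3=38 S4=23 blocked=[]
Op 2: conn=8 S1=23 S2=23 S3=23 S4=23 blocked=[]
Op 3: conn=-7 S1=23 S2=23 S3=23 S4=8 blocked=[1, 2, 3, 4]
Op 4: conn=-7 S1=23 S2=45 S3=23 S4=8 blocked=[1, 2, 3, 4]
Op 5: conn=-15 S1=23 S2=45 S3=23 S4=0 blocked=[1, 2, 3, 4]
Op 6: conn=10 S1=23 S2=45 S3=23 S4=0 blocked=[4]
Op 7: conn=-9 S1=4 S2=45 S3=23 S4=0 blocked=[1, 2, 3, 4]
Op 8: conn=21 S1=4 S2=45 S3=23 S4=0 blocked=[4]
Op 9: conn=6 S1=4 S2=45 S3=8 S4=0 blocked=[4]
Op 10: conn=-10 S1=4 S2=45 S3=8 S4=-16 blocked=[1, 2, 3, 4]
Op 11: conn=14 S1=4 S2=45 S3=8 S4=-16 blocked=[4]

Answer: S4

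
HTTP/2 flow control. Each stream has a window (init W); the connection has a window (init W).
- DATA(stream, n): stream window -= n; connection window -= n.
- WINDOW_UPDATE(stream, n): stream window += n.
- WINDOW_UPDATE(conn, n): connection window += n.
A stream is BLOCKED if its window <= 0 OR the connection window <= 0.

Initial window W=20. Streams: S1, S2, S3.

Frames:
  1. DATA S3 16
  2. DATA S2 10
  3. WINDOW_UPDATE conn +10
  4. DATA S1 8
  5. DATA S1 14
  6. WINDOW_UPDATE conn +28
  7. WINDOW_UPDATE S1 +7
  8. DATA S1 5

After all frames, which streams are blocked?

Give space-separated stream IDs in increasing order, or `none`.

Op 1: conn=4 S1=20 S2=20 S3=4 blocked=[]
Op 2: conn=-6 S1=20 S2=10 S3=4 blocked=[1, 2, 3]
Op 3: conn=4 S1=20 S2=10 S3=4 blocked=[]
Op 4: conn=-4 S1=12 S2=10 S3=4 blocked=[1, 2, 3]
Op 5: conn=-18 S1=-2 S2=10 S3=4 blocked=[1, 2, 3]
Op 6: conn=10 S1=-2 S2=10 S3=4 blocked=[1]
Op 7: conn=10 S1=5 S2=10 S3=4 blocked=[]
Op 8: conn=5 S1=0 S2=10 S3=4 blocked=[1]

Answer: S1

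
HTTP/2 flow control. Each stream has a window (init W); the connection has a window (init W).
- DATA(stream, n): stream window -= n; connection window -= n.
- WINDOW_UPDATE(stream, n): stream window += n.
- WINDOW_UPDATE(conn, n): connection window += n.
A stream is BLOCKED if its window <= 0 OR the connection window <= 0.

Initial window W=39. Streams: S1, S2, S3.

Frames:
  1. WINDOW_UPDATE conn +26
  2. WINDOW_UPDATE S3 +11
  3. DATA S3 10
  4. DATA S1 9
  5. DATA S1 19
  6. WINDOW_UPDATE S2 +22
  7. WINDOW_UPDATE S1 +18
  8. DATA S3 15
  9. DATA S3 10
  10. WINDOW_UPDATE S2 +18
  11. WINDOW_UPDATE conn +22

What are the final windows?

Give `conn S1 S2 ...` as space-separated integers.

Op 1: conn=65 S1=39 S2=39 S3=39 blocked=[]
Op 2: conn=65 S1=39 S2=39 S3=50 blocked=[]
Op 3: conn=55 S1=39 S2=39 S3=40 blocked=[]
Op 4: conn=46 S1=30 S2=39 S3=40 blocked=[]
Op 5: conn=27 S1=11 S2=39 S3=40 blocked=[]
Op 6: conn=27 S1=11 S2=61 S3=40 blocked=[]
Op 7: conn=27 S1=29 S2=61 S3=40 blocked=[]
Op 8: conn=12 S1=29 S2=61 S3=25 blocked=[]
Op 9: conn=2 S1=29 S2=61 S3=15 blocked=[]
Op 10: conn=2 S1=29 S2=79 S3=15 blocked=[]
Op 11: conn=24 S1=29 S2=79 S3=15 blocked=[]

Answer: 24 29 79 15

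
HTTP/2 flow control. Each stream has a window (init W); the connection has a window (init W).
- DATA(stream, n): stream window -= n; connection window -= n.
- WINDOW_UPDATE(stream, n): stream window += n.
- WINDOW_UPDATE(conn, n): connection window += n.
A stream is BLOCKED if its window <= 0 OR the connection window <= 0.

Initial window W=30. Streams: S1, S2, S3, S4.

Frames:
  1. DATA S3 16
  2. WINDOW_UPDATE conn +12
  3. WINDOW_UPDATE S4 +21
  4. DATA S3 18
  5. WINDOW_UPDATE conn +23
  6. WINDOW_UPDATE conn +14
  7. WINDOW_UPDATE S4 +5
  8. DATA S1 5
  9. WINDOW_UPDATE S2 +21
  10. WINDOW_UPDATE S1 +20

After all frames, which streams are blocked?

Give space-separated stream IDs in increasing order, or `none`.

Answer: S3

Derivation:
Op 1: conn=14 S1=30 S2=30 S3=14 S4=30 blocked=[]
Op 2: conn=26 S1=30 S2=30 S3=14 S4=30 blocked=[]
Op 3: conn=26 S1=30 S2=30 S3=14 S4=51 blocked=[]
Op 4: conn=8 S1=30 S2=30 S3=-4 S4=51 blocked=[3]
Op 5: conn=31 S1=30 S2=30 S3=-4 S4=51 blocked=[3]
Op 6: conn=45 S1=30 S2=30 S3=-4 S4=51 blocked=[3]
Op 7: conn=45 S1=30 S2=30 S3=-4 S4=56 blocked=[3]
Op 8: conn=40 S1=25 S2=30 S3=-4 S4=56 blocked=[3]
Op 9: conn=40 S1=25 S2=51 S3=-4 S4=56 blocked=[3]
Op 10: conn=40 S1=45 S2=51 S3=-4 S4=56 blocked=[3]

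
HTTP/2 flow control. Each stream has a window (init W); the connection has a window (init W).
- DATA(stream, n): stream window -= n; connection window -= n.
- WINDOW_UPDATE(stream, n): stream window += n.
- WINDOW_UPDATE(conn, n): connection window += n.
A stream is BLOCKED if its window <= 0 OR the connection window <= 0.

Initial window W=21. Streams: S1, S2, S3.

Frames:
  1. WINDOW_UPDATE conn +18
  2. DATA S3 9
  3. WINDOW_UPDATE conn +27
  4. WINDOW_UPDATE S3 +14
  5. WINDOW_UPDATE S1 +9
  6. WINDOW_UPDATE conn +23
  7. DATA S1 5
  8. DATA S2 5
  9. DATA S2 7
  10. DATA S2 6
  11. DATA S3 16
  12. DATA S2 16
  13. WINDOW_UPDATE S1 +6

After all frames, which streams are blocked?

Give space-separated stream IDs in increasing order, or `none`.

Answer: S2

Derivation:
Op 1: conn=39 S1=21 S2=21 S3=21 blocked=[]
Op 2: conn=30 S1=21 S2=21 S3=12 blocked=[]
Op 3: conn=57 S1=21 S2=21 S3=12 blocked=[]
Op 4: conn=57 S1=21 S2=21 S3=26 blocked=[]
Op 5: conn=57 S1=30 S2=21 S3=26 blocked=[]
Op 6: conn=80 S1=30 S2=21 S3=26 blocked=[]
Op 7: conn=75 S1=25 S2=21 S3=26 blocked=[]
Op 8: conn=70 S1=25 S2=16 S3=26 blocked=[]
Op 9: conn=63 S1=25 S2=9 S3=26 blocked=[]
Op 10: conn=57 S1=25 S2=3 S3=26 blocked=[]
Op 11: conn=41 S1=25 S2=3 S3=10 blocked=[]
Op 12: conn=25 S1=25 S2=-13 S3=10 blocked=[2]
Op 13: conn=25 S1=31 S2=-13 S3=10 blocked=[2]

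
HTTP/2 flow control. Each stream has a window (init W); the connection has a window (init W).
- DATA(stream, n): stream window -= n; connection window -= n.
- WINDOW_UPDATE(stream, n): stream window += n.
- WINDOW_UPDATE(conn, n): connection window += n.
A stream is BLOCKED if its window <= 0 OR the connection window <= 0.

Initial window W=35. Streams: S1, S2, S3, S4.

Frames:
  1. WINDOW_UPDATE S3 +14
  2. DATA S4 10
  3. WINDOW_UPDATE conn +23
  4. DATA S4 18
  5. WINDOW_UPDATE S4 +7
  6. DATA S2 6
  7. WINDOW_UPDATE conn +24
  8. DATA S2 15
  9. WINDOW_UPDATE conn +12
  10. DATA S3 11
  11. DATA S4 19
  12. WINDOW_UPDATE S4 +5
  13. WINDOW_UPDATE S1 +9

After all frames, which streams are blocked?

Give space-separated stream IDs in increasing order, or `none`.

Answer: S4

Derivation:
Op 1: conn=35 S1=35 S2=35 S3=49 S4=35 blocked=[]
Op 2: conn=25 S1=35 S2=35 S3=49 S4=25 blocked=[]
Op 3: conn=48 S1=35 S2=35 S3=49 S4=25 blocked=[]
Op 4: conn=30 S1=35 S2=35 S3=49 S4=7 blocked=[]
Op 5: conn=30 S1=35 S2=35 S3=49 S4=14 blocked=[]
Op 6: conn=24 S1=35 S2=29 S3=49 S4=14 blocked=[]
Op 7: conn=48 S1=35 S2=29 S3=49 S4=14 blocked=[]
Op 8: conn=33 S1=35 S2=14 S3=49 S4=14 blocked=[]
Op 9: conn=45 S1=35 S2=14 S3=49 S4=14 blocked=[]
Op 10: conn=34 S1=35 S2=14 S3=38 S4=14 blocked=[]
Op 11: conn=15 S1=35 S2=14 S3=38 S4=-5 blocked=[4]
Op 12: conn=15 S1=35 S2=14 S3=38 S4=0 blocked=[4]
Op 13: conn=15 S1=44 S2=14 S3=38 S4=0 blocked=[4]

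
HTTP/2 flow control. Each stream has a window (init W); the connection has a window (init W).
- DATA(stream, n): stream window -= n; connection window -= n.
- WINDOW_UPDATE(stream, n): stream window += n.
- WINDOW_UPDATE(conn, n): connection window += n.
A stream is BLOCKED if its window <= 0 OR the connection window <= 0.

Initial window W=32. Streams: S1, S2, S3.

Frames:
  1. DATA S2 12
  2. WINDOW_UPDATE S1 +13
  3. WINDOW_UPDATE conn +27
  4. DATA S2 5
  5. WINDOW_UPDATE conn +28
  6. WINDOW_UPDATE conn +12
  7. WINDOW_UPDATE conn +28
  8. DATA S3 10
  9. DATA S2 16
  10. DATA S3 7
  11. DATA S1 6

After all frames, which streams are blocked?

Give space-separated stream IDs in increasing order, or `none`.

Answer: S2

Derivation:
Op 1: conn=20 S1=32 S2=20 S3=32 blocked=[]
Op 2: conn=20 S1=45 S2=20 S3=32 blocked=[]
Op 3: conn=47 S1=45 S2=20 S3=32 blocked=[]
Op 4: conn=42 S1=45 S2=15 S3=32 blocked=[]
Op 5: conn=70 S1=45 S2=15 S3=32 blocked=[]
Op 6: conn=82 S1=45 S2=15 S3=32 blocked=[]
Op 7: conn=110 S1=45 S2=15 S3=32 blocked=[]
Op 8: conn=100 S1=45 S2=15 S3=22 blocked=[]
Op 9: conn=84 S1=45 S2=-1 S3=22 blocked=[2]
Op 10: conn=77 S1=45 S2=-1 S3=15 blocked=[2]
Op 11: conn=71 S1=39 S2=-1 S3=15 blocked=[2]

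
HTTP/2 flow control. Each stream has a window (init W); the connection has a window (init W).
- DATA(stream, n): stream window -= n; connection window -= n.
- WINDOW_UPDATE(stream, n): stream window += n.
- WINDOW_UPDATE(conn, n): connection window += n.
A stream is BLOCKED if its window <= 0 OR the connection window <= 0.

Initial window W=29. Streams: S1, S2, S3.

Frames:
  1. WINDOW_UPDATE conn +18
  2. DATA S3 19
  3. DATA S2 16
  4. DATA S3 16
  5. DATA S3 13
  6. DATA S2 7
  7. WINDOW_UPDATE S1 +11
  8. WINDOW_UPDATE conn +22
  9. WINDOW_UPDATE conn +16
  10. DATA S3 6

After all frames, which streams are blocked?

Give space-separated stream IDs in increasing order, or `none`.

Op 1: conn=47 S1=29 S2=29 S3=29 blocked=[]
Op 2: conn=28 S1=29 S2=29 S3=10 blocked=[]
Op 3: conn=12 S1=29 S2=13 S3=10 blocked=[]
Op 4: conn=-4 S1=29 S2=13 S3=-6 blocked=[1, 2, 3]
Op 5: conn=-17 S1=29 S2=13 S3=-19 blocked=[1, 2, 3]
Op 6: conn=-24 S1=29 S2=6 S3=-19 blocked=[1, 2, 3]
Op 7: conn=-24 S1=40 S2=6 S3=-19 blocked=[1, 2, 3]
Op 8: conn=-2 S1=40 S2=6 S3=-19 blocked=[1, 2, 3]
Op 9: conn=14 S1=40 S2=6 S3=-19 blocked=[3]
Op 10: conn=8 S1=40 S2=6 S3=-25 blocked=[3]

Answer: S3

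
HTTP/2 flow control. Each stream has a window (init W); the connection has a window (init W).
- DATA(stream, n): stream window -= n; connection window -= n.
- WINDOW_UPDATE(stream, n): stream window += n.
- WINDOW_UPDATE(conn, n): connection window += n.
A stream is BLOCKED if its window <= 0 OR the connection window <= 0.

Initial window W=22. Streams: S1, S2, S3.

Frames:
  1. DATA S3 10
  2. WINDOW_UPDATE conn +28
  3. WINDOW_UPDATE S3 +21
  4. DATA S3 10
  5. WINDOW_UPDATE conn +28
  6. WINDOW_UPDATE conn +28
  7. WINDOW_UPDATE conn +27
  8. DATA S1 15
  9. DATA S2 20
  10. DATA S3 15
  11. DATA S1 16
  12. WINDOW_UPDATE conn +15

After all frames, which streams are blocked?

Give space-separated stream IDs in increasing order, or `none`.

Answer: S1

Derivation:
Op 1: conn=12 S1=22 S2=22 S3=12 blocked=[]
Op 2: conn=40 S1=22 S2=22 S3=12 blocked=[]
Op 3: conn=40 S1=22 S2=22 S3=33 blocked=[]
Op 4: conn=30 S1=22 S2=22 S3=23 blocked=[]
Op 5: conn=58 S1=22 S2=22 S3=23 blocked=[]
Op 6: conn=86 S1=22 S2=22 S3=23 blocked=[]
Op 7: conn=113 S1=22 S2=22 S3=23 blocked=[]
Op 8: conn=98 S1=7 S2=22 S3=23 blocked=[]
Op 9: conn=78 S1=7 S2=2 S3=23 blocked=[]
Op 10: conn=63 S1=7 S2=2 S3=8 blocked=[]
Op 11: conn=47 S1=-9 S2=2 S3=8 blocked=[1]
Op 12: conn=62 S1=-9 S2=2 S3=8 blocked=[1]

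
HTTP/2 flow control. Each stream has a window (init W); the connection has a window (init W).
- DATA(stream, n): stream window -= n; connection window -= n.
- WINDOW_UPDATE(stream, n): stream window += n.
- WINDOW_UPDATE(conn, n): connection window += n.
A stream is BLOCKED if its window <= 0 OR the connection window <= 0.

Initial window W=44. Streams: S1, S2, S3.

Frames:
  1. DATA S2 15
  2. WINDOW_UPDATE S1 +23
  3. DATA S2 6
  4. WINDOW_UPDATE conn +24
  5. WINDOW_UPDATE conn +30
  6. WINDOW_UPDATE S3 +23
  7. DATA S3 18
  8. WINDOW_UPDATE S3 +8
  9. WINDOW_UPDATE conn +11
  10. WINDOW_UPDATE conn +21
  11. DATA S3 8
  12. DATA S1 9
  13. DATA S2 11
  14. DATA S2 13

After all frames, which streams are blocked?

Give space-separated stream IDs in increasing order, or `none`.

Op 1: conn=29 S1=44 S2=29 S3=44 blocked=[]
Op 2: conn=29 S1=67 S2=29 S3=44 blocked=[]
Op 3: conn=23 S1=67 S2=23 S3=44 blocked=[]
Op 4: conn=47 S1=67 S2=23 S3=44 blocked=[]
Op 5: conn=77 S1=67 S2=23 S3=44 blocked=[]
Op 6: conn=77 S1=67 S2=23 S3=67 blocked=[]
Op 7: conn=59 S1=67 S2=23 S3=49 blocked=[]
Op 8: conn=59 S1=67 S2=23 S3=57 blocked=[]
Op 9: conn=70 S1=67 S2=23 S3=57 blocked=[]
Op 10: conn=91 S1=67 S2=23 S3=57 blocked=[]
Op 11: conn=83 S1=67 S2=23 S3=49 blocked=[]
Op 12: conn=74 S1=58 S2=23 S3=49 blocked=[]
Op 13: conn=63 S1=58 S2=12 S3=49 blocked=[]
Op 14: conn=50 S1=58 S2=-1 S3=49 blocked=[2]

Answer: S2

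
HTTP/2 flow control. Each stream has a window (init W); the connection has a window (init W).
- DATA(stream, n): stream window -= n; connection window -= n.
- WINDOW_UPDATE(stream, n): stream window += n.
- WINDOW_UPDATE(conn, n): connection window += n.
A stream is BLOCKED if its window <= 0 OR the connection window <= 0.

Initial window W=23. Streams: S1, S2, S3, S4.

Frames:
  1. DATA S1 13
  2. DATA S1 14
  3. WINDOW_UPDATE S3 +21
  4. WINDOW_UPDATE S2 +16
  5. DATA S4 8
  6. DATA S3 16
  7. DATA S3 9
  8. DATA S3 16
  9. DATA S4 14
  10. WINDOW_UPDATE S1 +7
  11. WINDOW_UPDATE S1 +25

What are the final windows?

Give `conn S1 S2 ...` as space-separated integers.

Op 1: conn=10 S1=10 S2=23 S3=23 S4=23 blocked=[]
Op 2: conn=-4 S1=-4 S2=23 S3=23 S4=23 blocked=[1, 2, 3, 4]
Op 3: conn=-4 S1=-4 S2=23 S3=44 S4=23 blocked=[1, 2, 3, 4]
Op 4: conn=-4 S1=-4 S2=39 S3=44 S4=23 blocked=[1, 2, 3, 4]
Op 5: conn=-12 S1=-4 S2=39 S3=44 S4=15 blocked=[1, 2, 3, 4]
Op 6: conn=-28 S1=-4 S2=39 S3=28 S4=15 blocked=[1, 2, 3, 4]
Op 7: conn=-37 S1=-4 S2=39 S3=19 S4=15 blocked=[1, 2, 3, 4]
Op 8: conn=-53 S1=-4 S2=39 S3=3 S4=15 blocked=[1, 2, 3, 4]
Op 9: conn=-67 S1=-4 S2=39 S3=3 S4=1 blocked=[1, 2, 3, 4]
Op 10: conn=-67 S1=3 S2=39 S3=3 S4=1 blocked=[1, 2, 3, 4]
Op 11: conn=-67 S1=28 S2=39 S3=3 S4=1 blocked=[1, 2, 3, 4]

Answer: -67 28 39 3 1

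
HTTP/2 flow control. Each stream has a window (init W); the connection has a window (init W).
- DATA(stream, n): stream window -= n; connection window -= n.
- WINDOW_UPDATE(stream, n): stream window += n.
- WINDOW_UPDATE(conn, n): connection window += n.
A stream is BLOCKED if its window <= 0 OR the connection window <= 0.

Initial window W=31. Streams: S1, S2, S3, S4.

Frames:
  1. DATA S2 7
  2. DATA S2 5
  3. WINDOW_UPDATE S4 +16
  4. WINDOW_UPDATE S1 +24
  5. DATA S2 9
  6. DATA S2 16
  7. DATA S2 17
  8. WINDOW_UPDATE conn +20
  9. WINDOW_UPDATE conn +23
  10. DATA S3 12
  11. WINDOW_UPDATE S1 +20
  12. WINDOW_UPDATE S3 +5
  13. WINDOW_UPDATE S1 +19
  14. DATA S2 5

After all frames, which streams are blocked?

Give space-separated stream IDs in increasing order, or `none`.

Answer: S2

Derivation:
Op 1: conn=24 S1=31 S2=24 S3=31 S4=31 blocked=[]
Op 2: conn=19 S1=31 S2=19 S3=31 S4=31 blocked=[]
Op 3: conn=19 S1=31 S2=19 S3=31 S4=47 blocked=[]
Op 4: conn=19 S1=55 S2=19 S3=31 S4=47 blocked=[]
Op 5: conn=10 S1=55 S2=10 S3=31 S4=47 blocked=[]
Op 6: conn=-6 S1=55 S2=-6 S3=31 S4=47 blocked=[1, 2, 3, 4]
Op 7: conn=-23 S1=55 S2=-23 S3=31 S4=47 blocked=[1, 2, 3, 4]
Op 8: conn=-3 S1=55 S2=-23 S3=31 S4=47 blocked=[1, 2, 3, 4]
Op 9: conn=20 S1=55 S2=-23 S3=31 S4=47 blocked=[2]
Op 10: conn=8 S1=55 S2=-23 S3=19 S4=47 blocked=[2]
Op 11: conn=8 S1=75 S2=-23 S3=19 S4=47 blocked=[2]
Op 12: conn=8 S1=75 S2=-23 S3=24 S4=47 blocked=[2]
Op 13: conn=8 S1=94 S2=-23 S3=24 S4=47 blocked=[2]
Op 14: conn=3 S1=94 S2=-28 S3=24 S4=47 blocked=[2]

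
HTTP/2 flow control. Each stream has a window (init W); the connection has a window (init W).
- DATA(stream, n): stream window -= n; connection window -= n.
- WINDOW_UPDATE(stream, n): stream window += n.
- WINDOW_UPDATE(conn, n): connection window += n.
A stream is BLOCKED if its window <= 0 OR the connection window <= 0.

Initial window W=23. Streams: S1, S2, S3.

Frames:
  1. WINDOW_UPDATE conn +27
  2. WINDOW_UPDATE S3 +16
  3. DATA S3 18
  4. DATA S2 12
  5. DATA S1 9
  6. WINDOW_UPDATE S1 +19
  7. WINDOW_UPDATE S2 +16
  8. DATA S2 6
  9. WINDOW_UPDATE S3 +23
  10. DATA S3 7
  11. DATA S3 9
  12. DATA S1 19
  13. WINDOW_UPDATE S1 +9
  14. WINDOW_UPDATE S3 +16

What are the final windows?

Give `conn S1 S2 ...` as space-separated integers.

Answer: -30 23 21 44

Derivation:
Op 1: conn=50 S1=23 S2=23 S3=23 blocked=[]
Op 2: conn=50 S1=23 S2=23 S3=39 blocked=[]
Op 3: conn=32 S1=23 S2=23 S3=21 blocked=[]
Op 4: conn=20 S1=23 S2=11 S3=21 blocked=[]
Op 5: conn=11 S1=14 S2=11 S3=21 blocked=[]
Op 6: conn=11 S1=33 S2=11 S3=21 blocked=[]
Op 7: conn=11 S1=33 S2=27 S3=21 blocked=[]
Op 8: conn=5 S1=33 S2=21 S3=21 blocked=[]
Op 9: conn=5 S1=33 S2=21 S3=44 blocked=[]
Op 10: conn=-2 S1=33 S2=21 S3=37 blocked=[1, 2, 3]
Op 11: conn=-11 S1=33 S2=21 S3=28 blocked=[1, 2, 3]
Op 12: conn=-30 S1=14 S2=21 S3=28 blocked=[1, 2, 3]
Op 13: conn=-30 S1=23 S2=21 S3=28 blocked=[1, 2, 3]
Op 14: conn=-30 S1=23 S2=21 S3=44 blocked=[1, 2, 3]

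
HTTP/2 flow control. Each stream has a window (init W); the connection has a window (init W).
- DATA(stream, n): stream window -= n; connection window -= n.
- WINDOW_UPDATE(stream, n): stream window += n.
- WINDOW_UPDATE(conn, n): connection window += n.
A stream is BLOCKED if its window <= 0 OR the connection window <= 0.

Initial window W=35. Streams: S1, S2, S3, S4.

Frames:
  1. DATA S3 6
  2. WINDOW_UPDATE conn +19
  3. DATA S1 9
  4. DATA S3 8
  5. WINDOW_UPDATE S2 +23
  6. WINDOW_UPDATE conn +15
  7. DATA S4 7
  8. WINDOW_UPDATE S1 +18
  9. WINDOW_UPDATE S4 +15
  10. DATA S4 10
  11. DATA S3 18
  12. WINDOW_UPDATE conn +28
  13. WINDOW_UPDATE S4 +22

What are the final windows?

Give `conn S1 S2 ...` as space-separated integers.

Op 1: conn=29 S1=35 S2=35 S3=29 S4=35 blocked=[]
Op 2: conn=48 S1=35 S2=35 S3=29 S4=35 blocked=[]
Op 3: conn=39 S1=26 S2=35 S3=29 S4=35 blocked=[]
Op 4: conn=31 S1=26 S2=35 S3=21 S4=35 blocked=[]
Op 5: conn=31 S1=26 S2=58 S3=21 S4=35 blocked=[]
Op 6: conn=46 S1=26 S2=58 S3=21 S4=35 blocked=[]
Op 7: conn=39 S1=26 S2=58 S3=21 S4=28 blocked=[]
Op 8: conn=39 S1=44 S2=58 S3=21 S4=28 blocked=[]
Op 9: conn=39 S1=44 S2=58 S3=21 S4=43 blocked=[]
Op 10: conn=29 S1=44 S2=58 S3=21 S4=33 blocked=[]
Op 11: conn=11 S1=44 S2=58 S3=3 S4=33 blocked=[]
Op 12: conn=39 S1=44 S2=58 S3=3 S4=33 blocked=[]
Op 13: conn=39 S1=44 S2=58 S3=3 S4=55 blocked=[]

Answer: 39 44 58 3 55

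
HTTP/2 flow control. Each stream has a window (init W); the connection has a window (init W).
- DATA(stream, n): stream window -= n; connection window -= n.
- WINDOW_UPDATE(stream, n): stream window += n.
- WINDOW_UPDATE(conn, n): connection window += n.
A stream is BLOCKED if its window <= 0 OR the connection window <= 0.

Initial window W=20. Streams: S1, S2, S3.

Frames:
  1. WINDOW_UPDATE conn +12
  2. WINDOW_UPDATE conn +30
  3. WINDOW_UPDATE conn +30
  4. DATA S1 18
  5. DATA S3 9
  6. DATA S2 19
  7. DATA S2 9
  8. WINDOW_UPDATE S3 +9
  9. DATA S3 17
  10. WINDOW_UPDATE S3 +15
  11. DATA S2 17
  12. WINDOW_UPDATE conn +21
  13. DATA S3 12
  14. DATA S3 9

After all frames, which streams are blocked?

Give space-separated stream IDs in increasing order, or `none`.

Op 1: conn=32 S1=20 S2=20 S3=20 blocked=[]
Op 2: conn=62 S1=20 S2=20 S3=20 blocked=[]
Op 3: conn=92 S1=20 S2=20 S3=20 blocked=[]
Op 4: conn=74 S1=2 S2=20 S3=20 blocked=[]
Op 5: conn=65 S1=2 S2=20 S3=11 blocked=[]
Op 6: conn=46 S1=2 S2=1 S3=11 blocked=[]
Op 7: conn=37 S1=2 S2=-8 S3=11 blocked=[2]
Op 8: conn=37 S1=2 S2=-8 S3=20 blocked=[2]
Op 9: conn=20 S1=2 S2=-8 S3=3 blocked=[2]
Op 10: conn=20 S1=2 S2=-8 S3=18 blocked=[2]
Op 11: conn=3 S1=2 S2=-25 S3=18 blocked=[2]
Op 12: conn=24 S1=2 S2=-25 S3=18 blocked=[2]
Op 13: conn=12 S1=2 S2=-25 S3=6 blocked=[2]
Op 14: conn=3 S1=2 S2=-25 S3=-3 blocked=[2, 3]

Answer: S2 S3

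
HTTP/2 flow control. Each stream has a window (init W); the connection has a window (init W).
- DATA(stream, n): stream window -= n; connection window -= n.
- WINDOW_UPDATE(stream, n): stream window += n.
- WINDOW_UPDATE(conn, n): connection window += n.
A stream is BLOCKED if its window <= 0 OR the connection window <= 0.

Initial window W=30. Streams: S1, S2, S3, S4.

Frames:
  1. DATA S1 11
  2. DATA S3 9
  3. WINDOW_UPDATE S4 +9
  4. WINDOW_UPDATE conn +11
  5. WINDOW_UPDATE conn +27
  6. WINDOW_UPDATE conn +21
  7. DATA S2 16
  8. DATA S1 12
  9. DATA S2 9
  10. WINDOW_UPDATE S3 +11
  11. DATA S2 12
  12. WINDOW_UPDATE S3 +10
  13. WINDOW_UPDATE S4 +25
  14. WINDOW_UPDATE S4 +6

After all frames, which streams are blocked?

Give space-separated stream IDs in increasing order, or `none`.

Answer: S2

Derivation:
Op 1: conn=19 S1=19 S2=30 S3=30 S4=30 blocked=[]
Op 2: conn=10 S1=19 S2=30 S3=21 S4=30 blocked=[]
Op 3: conn=10 S1=19 S2=30 S3=21 S4=39 blocked=[]
Op 4: conn=21 S1=19 S2=30 S3=21 S4=39 blocked=[]
Op 5: conn=48 S1=19 S2=30 S3=21 S4=39 blocked=[]
Op 6: conn=69 S1=19 S2=30 S3=21 S4=39 blocked=[]
Op 7: conn=53 S1=19 S2=14 S3=21 S4=39 blocked=[]
Op 8: conn=41 S1=7 S2=14 S3=21 S4=39 blocked=[]
Op 9: conn=32 S1=7 S2=5 S3=21 S4=39 blocked=[]
Op 10: conn=32 S1=7 S2=5 S3=32 S4=39 blocked=[]
Op 11: conn=20 S1=7 S2=-7 S3=32 S4=39 blocked=[2]
Op 12: conn=20 S1=7 S2=-7 S3=42 S4=39 blocked=[2]
Op 13: conn=20 S1=7 S2=-7 S3=42 S4=64 blocked=[2]
Op 14: conn=20 S1=7 S2=-7 S3=42 S4=70 blocked=[2]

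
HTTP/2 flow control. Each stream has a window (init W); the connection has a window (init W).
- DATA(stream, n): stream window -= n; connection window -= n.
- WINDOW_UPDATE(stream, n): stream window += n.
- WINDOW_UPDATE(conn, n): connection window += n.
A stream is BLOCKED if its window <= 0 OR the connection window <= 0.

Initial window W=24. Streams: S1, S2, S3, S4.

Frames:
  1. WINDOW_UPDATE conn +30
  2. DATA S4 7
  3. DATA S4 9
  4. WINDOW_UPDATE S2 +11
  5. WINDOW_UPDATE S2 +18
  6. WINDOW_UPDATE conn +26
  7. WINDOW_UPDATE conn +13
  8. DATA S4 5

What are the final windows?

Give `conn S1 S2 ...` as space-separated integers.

Op 1: conn=54 S1=24 S2=24 S3=24 S4=24 blocked=[]
Op 2: conn=47 S1=24 S2=24 S3=24 S4=17 blocked=[]
Op 3: conn=38 S1=24 S2=24 S3=24 S4=8 blocked=[]
Op 4: conn=38 S1=24 S2=35 S3=24 S4=8 blocked=[]
Op 5: conn=38 S1=24 S2=53 S3=24 S4=8 blocked=[]
Op 6: conn=64 S1=24 S2=53 S3=24 S4=8 blocked=[]
Op 7: conn=77 S1=24 S2=53 S3=24 S4=8 blocked=[]
Op 8: conn=72 S1=24 S2=53 S3=24 S4=3 blocked=[]

Answer: 72 24 53 24 3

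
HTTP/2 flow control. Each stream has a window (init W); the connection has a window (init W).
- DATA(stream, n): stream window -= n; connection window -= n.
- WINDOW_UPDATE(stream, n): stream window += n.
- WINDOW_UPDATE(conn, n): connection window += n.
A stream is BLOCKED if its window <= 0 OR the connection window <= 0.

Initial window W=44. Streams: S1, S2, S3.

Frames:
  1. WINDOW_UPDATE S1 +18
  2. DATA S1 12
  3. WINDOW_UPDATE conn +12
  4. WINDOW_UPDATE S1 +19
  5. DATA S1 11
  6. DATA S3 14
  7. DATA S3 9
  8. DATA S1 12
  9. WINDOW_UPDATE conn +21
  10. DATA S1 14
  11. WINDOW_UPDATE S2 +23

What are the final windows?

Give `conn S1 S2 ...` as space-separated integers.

Op 1: conn=44 S1=62 S2=44 S3=44 blocked=[]
Op 2: conn=32 S1=50 S2=44 S3=44 blocked=[]
Op 3: conn=44 S1=50 S2=44 S3=44 blocked=[]
Op 4: conn=44 S1=69 S2=44 S3=44 blocked=[]
Op 5: conn=33 S1=58 S2=44 S3=44 blocked=[]
Op 6: conn=19 S1=58 S2=44 S3=30 blocked=[]
Op 7: conn=10 S1=58 S2=44 S3=21 blocked=[]
Op 8: conn=-2 S1=46 S2=44 S3=21 blocked=[1, 2, 3]
Op 9: conn=19 S1=46 S2=44 S3=21 blocked=[]
Op 10: conn=5 S1=32 S2=44 S3=21 blocked=[]
Op 11: conn=5 S1=32 S2=67 S3=21 blocked=[]

Answer: 5 32 67 21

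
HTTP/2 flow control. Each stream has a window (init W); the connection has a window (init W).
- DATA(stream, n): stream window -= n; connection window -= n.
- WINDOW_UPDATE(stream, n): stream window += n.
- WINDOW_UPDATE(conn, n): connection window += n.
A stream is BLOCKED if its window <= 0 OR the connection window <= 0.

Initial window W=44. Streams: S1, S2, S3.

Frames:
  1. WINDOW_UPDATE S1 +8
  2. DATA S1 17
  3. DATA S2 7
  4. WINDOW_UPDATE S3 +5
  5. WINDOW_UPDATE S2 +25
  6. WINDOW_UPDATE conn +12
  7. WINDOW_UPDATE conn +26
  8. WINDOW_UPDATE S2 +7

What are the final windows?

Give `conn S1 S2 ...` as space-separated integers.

Answer: 58 35 69 49

Derivation:
Op 1: conn=44 S1=52 S2=44 S3=44 blocked=[]
Op 2: conn=27 S1=35 S2=44 S3=44 blocked=[]
Op 3: conn=20 S1=35 S2=37 S3=44 blocked=[]
Op 4: conn=20 S1=35 S2=37 S3=49 blocked=[]
Op 5: conn=20 S1=35 S2=62 S3=49 blocked=[]
Op 6: conn=32 S1=35 S2=62 S3=49 blocked=[]
Op 7: conn=58 S1=35 S2=62 S3=49 blocked=[]
Op 8: conn=58 S1=35 S2=69 S3=49 blocked=[]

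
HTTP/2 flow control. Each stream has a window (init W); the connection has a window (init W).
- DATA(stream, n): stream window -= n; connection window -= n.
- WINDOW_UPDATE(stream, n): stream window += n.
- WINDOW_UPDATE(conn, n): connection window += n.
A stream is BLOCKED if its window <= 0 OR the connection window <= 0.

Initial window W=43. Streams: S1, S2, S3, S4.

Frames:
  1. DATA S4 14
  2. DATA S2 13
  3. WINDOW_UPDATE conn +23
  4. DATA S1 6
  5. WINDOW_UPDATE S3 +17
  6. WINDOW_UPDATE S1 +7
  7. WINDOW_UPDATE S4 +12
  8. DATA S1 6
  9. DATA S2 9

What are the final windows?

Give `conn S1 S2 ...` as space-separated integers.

Answer: 18 38 21 60 41

Derivation:
Op 1: conn=29 S1=43 S2=43 S3=43 S4=29 blocked=[]
Op 2: conn=16 S1=43 S2=30 S3=43 S4=29 blocked=[]
Op 3: conn=39 S1=43 S2=30 S3=43 S4=29 blocked=[]
Op 4: conn=33 S1=37 S2=30 S3=43 S4=29 blocked=[]
Op 5: conn=33 S1=37 S2=30 S3=60 S4=29 blocked=[]
Op 6: conn=33 S1=44 S2=30 S3=60 S4=29 blocked=[]
Op 7: conn=33 S1=44 S2=30 S3=60 S4=41 blocked=[]
Op 8: conn=27 S1=38 S2=30 S3=60 S4=41 blocked=[]
Op 9: conn=18 S1=38 S2=21 S3=60 S4=41 blocked=[]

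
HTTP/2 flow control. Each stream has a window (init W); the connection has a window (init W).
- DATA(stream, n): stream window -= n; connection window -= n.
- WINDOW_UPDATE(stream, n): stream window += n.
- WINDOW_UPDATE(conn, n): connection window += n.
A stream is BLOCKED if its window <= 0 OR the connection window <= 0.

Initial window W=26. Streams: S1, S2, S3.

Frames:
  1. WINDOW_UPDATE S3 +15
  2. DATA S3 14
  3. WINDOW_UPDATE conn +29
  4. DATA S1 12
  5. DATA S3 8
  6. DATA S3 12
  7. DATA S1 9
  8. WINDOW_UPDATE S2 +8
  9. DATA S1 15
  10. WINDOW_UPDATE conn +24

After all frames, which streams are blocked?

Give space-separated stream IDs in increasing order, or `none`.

Answer: S1

Derivation:
Op 1: conn=26 S1=26 S2=26 S3=41 blocked=[]
Op 2: conn=12 S1=26 S2=26 S3=27 blocked=[]
Op 3: conn=41 S1=26 S2=26 S3=27 blocked=[]
Op 4: conn=29 S1=14 S2=26 S3=27 blocked=[]
Op 5: conn=21 S1=14 S2=26 S3=19 blocked=[]
Op 6: conn=9 S1=14 S2=26 S3=7 blocked=[]
Op 7: conn=0 S1=5 S2=26 S3=7 blocked=[1, 2, 3]
Op 8: conn=0 S1=5 S2=34 S3=7 blocked=[1, 2, 3]
Op 9: conn=-15 S1=-10 S2=34 S3=7 blocked=[1, 2, 3]
Op 10: conn=9 S1=-10 S2=34 S3=7 blocked=[1]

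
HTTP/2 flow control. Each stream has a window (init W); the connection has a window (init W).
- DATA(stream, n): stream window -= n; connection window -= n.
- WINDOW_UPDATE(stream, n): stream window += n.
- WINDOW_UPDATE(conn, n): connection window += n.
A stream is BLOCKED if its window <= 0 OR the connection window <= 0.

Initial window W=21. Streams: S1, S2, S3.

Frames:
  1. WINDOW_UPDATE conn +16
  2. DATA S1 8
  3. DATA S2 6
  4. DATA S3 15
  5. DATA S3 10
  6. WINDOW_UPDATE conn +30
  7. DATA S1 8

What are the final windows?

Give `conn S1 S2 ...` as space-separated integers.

Answer: 20 5 15 -4

Derivation:
Op 1: conn=37 S1=21 S2=21 S3=21 blocked=[]
Op 2: conn=29 S1=13 S2=21 S3=21 blocked=[]
Op 3: conn=23 S1=13 S2=15 S3=21 blocked=[]
Op 4: conn=8 S1=13 S2=15 S3=6 blocked=[]
Op 5: conn=-2 S1=13 S2=15 S3=-4 blocked=[1, 2, 3]
Op 6: conn=28 S1=13 S2=15 S3=-4 blocked=[3]
Op 7: conn=20 S1=5 S2=15 S3=-4 blocked=[3]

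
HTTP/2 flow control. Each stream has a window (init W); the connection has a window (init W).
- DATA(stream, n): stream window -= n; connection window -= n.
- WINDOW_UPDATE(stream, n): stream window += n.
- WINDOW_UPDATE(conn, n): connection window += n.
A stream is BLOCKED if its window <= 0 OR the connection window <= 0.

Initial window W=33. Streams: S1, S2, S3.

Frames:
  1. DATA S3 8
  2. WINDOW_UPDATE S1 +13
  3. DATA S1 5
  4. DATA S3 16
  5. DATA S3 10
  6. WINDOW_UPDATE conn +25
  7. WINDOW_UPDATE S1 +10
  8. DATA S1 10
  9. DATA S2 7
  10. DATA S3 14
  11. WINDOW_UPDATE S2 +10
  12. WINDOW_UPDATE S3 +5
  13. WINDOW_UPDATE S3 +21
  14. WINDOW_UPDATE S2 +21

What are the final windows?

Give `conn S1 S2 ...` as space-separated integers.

Op 1: conn=25 S1=33 S2=33 S3=25 blocked=[]
Op 2: conn=25 S1=46 S2=33 S3=25 blocked=[]
Op 3: conn=20 S1=41 S2=33 S3=25 blocked=[]
Op 4: conn=4 S1=41 S2=33 S3=9 blocked=[]
Op 5: conn=-6 S1=41 S2=33 S3=-1 blocked=[1, 2, 3]
Op 6: conn=19 S1=41 S2=33 S3=-1 blocked=[3]
Op 7: conn=19 S1=51 S2=33 S3=-1 blocked=[3]
Op 8: conn=9 S1=41 S2=33 S3=-1 blocked=[3]
Op 9: conn=2 S1=41 S2=26 S3=-1 blocked=[3]
Op 10: conn=-12 S1=41 S2=26 S3=-15 blocked=[1, 2, 3]
Op 11: conn=-12 S1=41 S2=36 S3=-15 blocked=[1, 2, 3]
Op 12: conn=-12 S1=41 S2=36 S3=-10 blocked=[1, 2, 3]
Op 13: conn=-12 S1=41 S2=36 S3=11 blocked=[1, 2, 3]
Op 14: conn=-12 S1=41 S2=57 S3=11 blocked=[1, 2, 3]

Answer: -12 41 57 11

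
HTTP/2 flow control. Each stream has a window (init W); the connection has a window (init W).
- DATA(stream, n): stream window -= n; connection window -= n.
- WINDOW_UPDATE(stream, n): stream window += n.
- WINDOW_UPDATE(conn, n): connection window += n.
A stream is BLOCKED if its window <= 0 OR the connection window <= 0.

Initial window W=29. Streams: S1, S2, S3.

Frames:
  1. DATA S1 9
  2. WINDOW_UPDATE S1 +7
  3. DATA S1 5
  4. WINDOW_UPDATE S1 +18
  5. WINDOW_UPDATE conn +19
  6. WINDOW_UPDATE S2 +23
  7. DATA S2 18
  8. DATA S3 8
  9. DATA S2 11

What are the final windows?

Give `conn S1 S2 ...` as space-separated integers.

Op 1: conn=20 S1=20 S2=29 S3=29 blocked=[]
Op 2: conn=20 S1=27 S2=29 S3=29 blocked=[]
Op 3: conn=15 S1=22 S2=29 S3=29 blocked=[]
Op 4: conn=15 S1=40 S2=29 S3=29 blocked=[]
Op 5: conn=34 S1=40 S2=29 S3=29 blocked=[]
Op 6: conn=34 S1=40 S2=52 S3=29 blocked=[]
Op 7: conn=16 S1=40 S2=34 S3=29 blocked=[]
Op 8: conn=8 S1=40 S2=34 S3=21 blocked=[]
Op 9: conn=-3 S1=40 S2=23 S3=21 blocked=[1, 2, 3]

Answer: -3 40 23 21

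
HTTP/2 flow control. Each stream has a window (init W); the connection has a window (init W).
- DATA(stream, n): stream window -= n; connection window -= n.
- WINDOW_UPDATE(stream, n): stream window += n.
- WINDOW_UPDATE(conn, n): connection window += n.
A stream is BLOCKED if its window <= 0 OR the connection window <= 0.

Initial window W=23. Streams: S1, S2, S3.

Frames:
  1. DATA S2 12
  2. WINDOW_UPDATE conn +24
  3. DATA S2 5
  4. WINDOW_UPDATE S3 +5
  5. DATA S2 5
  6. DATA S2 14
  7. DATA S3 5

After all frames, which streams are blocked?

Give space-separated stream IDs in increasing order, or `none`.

Answer: S2

Derivation:
Op 1: conn=11 S1=23 S2=11 S3=23 blocked=[]
Op 2: conn=35 S1=23 S2=11 S3=23 blocked=[]
Op 3: conn=30 S1=23 S2=6 S3=23 blocked=[]
Op 4: conn=30 S1=23 S2=6 S3=28 blocked=[]
Op 5: conn=25 S1=23 S2=1 S3=28 blocked=[]
Op 6: conn=11 S1=23 S2=-13 S3=28 blocked=[2]
Op 7: conn=6 S1=23 S2=-13 S3=23 blocked=[2]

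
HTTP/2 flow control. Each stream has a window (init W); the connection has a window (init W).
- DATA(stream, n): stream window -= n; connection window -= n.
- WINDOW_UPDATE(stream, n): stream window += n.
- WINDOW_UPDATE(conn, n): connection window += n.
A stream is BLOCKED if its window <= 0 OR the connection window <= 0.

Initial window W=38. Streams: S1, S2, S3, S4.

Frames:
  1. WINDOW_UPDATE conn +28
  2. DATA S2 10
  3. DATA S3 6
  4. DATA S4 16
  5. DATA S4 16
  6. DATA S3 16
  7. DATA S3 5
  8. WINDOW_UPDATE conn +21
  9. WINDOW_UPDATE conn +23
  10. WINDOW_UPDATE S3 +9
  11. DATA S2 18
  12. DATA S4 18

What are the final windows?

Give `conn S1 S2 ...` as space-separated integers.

Op 1: conn=66 S1=38 S2=38 S3=38 S4=38 blocked=[]
Op 2: conn=56 S1=38 S2=28 S3=38 S4=38 blocked=[]
Op 3: conn=50 S1=38 S2=28 S3=32 S4=38 blocked=[]
Op 4: conn=34 S1=38 S2=28 S3=32 S4=22 blocked=[]
Op 5: conn=18 S1=38 S2=28 S3=32 S4=6 blocked=[]
Op 6: conn=2 S1=38 S2=28 S3=16 S4=6 blocked=[]
Op 7: conn=-3 S1=38 S2=28 S3=11 S4=6 blocked=[1, 2, 3, 4]
Op 8: conn=18 S1=38 S2=28 S3=11 S4=6 blocked=[]
Op 9: conn=41 S1=38 S2=28 S3=11 S4=6 blocked=[]
Op 10: conn=41 S1=38 S2=28 S3=20 S4=6 blocked=[]
Op 11: conn=23 S1=38 S2=10 S3=20 S4=6 blocked=[]
Op 12: conn=5 S1=38 S2=10 S3=20 S4=-12 blocked=[4]

Answer: 5 38 10 20 -12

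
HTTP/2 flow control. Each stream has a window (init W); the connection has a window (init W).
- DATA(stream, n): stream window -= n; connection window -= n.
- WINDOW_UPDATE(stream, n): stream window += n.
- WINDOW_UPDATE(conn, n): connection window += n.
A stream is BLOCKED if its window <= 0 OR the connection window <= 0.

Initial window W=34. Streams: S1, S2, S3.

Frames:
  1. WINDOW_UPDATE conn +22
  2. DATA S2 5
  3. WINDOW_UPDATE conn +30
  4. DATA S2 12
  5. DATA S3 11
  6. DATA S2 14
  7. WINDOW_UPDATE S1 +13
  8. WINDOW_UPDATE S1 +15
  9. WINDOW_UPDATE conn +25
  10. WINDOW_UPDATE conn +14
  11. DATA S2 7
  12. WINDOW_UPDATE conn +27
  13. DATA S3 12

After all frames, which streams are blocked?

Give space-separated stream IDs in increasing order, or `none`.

Answer: S2

Derivation:
Op 1: conn=56 S1=34 S2=34 S3=34 blocked=[]
Op 2: conn=51 S1=34 S2=29 S3=34 blocked=[]
Op 3: conn=81 S1=34 S2=29 S3=34 blocked=[]
Op 4: conn=69 S1=34 S2=17 S3=34 blocked=[]
Op 5: conn=58 S1=34 S2=17 S3=23 blocked=[]
Op 6: conn=44 S1=34 S2=3 S3=23 blocked=[]
Op 7: conn=44 S1=47 S2=3 S3=23 blocked=[]
Op 8: conn=44 S1=62 S2=3 S3=23 blocked=[]
Op 9: conn=69 S1=62 S2=3 S3=23 blocked=[]
Op 10: conn=83 S1=62 S2=3 S3=23 blocked=[]
Op 11: conn=76 S1=62 S2=-4 S3=23 blocked=[2]
Op 12: conn=103 S1=62 S2=-4 S3=23 blocked=[2]
Op 13: conn=91 S1=62 S2=-4 S3=11 blocked=[2]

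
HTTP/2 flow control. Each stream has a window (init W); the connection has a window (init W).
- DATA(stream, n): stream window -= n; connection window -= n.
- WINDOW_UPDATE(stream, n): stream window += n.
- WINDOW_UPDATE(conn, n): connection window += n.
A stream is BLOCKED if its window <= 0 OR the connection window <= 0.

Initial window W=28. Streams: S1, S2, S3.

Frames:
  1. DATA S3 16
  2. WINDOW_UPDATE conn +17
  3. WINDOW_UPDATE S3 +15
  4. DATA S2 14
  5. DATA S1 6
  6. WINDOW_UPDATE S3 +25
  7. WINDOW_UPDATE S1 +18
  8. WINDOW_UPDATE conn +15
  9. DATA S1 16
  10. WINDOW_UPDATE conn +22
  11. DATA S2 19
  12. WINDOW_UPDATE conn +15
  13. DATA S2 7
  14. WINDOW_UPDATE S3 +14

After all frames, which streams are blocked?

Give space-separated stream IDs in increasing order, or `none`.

Op 1: conn=12 S1=28 S2=28 S3=12 blocked=[]
Op 2: conn=29 S1=28 S2=28 S3=12 blocked=[]
Op 3: conn=29 S1=28 S2=28 S3=27 blocked=[]
Op 4: conn=15 S1=28 S2=14 S3=27 blocked=[]
Op 5: conn=9 S1=22 S2=14 S3=27 blocked=[]
Op 6: conn=9 S1=22 S2=14 S3=52 blocked=[]
Op 7: conn=9 S1=40 S2=14 S3=52 blocked=[]
Op 8: conn=24 S1=40 S2=14 S3=52 blocked=[]
Op 9: conn=8 S1=24 S2=14 S3=52 blocked=[]
Op 10: conn=30 S1=24 S2=14 S3=52 blocked=[]
Op 11: conn=11 S1=24 S2=-5 S3=52 blocked=[2]
Op 12: conn=26 S1=24 S2=-5 S3=52 blocked=[2]
Op 13: conn=19 S1=24 S2=-12 S3=52 blocked=[2]
Op 14: conn=19 S1=24 S2=-12 S3=66 blocked=[2]

Answer: S2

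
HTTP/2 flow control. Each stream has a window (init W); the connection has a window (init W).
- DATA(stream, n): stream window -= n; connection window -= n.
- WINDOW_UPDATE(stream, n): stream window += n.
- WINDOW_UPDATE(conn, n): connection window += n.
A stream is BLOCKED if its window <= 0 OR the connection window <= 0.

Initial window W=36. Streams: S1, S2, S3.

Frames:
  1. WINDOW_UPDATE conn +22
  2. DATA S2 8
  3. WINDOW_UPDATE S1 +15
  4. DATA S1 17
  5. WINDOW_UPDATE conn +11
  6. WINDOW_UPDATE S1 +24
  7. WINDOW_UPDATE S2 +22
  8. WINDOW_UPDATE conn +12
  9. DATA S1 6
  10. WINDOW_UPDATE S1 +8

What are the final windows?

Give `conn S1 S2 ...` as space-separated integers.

Answer: 50 60 50 36

Derivation:
Op 1: conn=58 S1=36 S2=36 S3=36 blocked=[]
Op 2: conn=50 S1=36 S2=28 S3=36 blocked=[]
Op 3: conn=50 S1=51 S2=28 S3=36 blocked=[]
Op 4: conn=33 S1=34 S2=28 S3=36 blocked=[]
Op 5: conn=44 S1=34 S2=28 S3=36 blocked=[]
Op 6: conn=44 S1=58 S2=28 S3=36 blocked=[]
Op 7: conn=44 S1=58 S2=50 S3=36 blocked=[]
Op 8: conn=56 S1=58 S2=50 S3=36 blocked=[]
Op 9: conn=50 S1=52 S2=50 S3=36 blocked=[]
Op 10: conn=50 S1=60 S2=50 S3=36 blocked=[]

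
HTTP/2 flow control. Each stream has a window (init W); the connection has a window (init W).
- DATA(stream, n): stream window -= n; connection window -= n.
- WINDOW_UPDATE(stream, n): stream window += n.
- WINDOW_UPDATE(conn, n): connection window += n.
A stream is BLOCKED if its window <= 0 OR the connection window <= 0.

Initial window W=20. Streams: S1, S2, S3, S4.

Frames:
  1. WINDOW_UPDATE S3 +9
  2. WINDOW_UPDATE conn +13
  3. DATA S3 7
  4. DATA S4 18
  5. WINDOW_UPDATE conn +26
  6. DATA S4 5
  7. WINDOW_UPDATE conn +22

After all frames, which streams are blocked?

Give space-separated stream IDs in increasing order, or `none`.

Answer: S4

Derivation:
Op 1: conn=20 S1=20 S2=20 S3=29 S4=20 blocked=[]
Op 2: conn=33 S1=20 S2=20 S3=29 S4=20 blocked=[]
Op 3: conn=26 S1=20 S2=20 S3=22 S4=20 blocked=[]
Op 4: conn=8 S1=20 S2=20 S3=22 S4=2 blocked=[]
Op 5: conn=34 S1=20 S2=20 S3=22 S4=2 blocked=[]
Op 6: conn=29 S1=20 S2=20 S3=22 S4=-3 blocked=[4]
Op 7: conn=51 S1=20 S2=20 S3=22 S4=-3 blocked=[4]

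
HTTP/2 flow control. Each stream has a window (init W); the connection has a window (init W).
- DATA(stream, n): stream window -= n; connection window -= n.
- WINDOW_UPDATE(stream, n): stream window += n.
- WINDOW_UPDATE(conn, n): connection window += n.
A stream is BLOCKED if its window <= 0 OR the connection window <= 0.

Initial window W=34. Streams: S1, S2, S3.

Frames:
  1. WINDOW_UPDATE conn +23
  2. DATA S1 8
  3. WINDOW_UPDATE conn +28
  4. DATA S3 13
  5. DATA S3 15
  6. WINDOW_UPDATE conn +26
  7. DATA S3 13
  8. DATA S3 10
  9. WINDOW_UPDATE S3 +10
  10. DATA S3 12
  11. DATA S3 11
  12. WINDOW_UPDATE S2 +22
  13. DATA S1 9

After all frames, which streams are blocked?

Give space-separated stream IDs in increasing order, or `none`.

Answer: S3

Derivation:
Op 1: conn=57 S1=34 S2=34 S3=34 blocked=[]
Op 2: conn=49 S1=26 S2=34 S3=34 blocked=[]
Op 3: conn=77 S1=26 S2=34 S3=34 blocked=[]
Op 4: conn=64 S1=26 S2=34 S3=21 blocked=[]
Op 5: conn=49 S1=26 S2=34 S3=6 blocked=[]
Op 6: conn=75 S1=26 S2=34 S3=6 blocked=[]
Op 7: conn=62 S1=26 S2=34 S3=-7 blocked=[3]
Op 8: conn=52 S1=26 S2=34 S3=-17 blocked=[3]
Op 9: conn=52 S1=26 S2=34 S3=-7 blocked=[3]
Op 10: conn=40 S1=26 S2=34 S3=-19 blocked=[3]
Op 11: conn=29 S1=26 S2=34 S3=-30 blocked=[3]
Op 12: conn=29 S1=26 S2=56 S3=-30 blocked=[3]
Op 13: conn=20 S1=17 S2=56 S3=-30 blocked=[3]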